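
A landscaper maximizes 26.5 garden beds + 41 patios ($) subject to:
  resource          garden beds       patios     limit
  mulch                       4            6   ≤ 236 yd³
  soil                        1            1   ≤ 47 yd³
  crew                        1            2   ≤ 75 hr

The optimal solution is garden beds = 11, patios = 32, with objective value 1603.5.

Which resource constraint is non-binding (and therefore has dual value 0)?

soil

mulch: 236/236 (binding)
soil: 43/47 (slack 4)
crew: 75/75 (binding)
By complementary slackness, a constraint with positive slack has shadow price 0 → soil.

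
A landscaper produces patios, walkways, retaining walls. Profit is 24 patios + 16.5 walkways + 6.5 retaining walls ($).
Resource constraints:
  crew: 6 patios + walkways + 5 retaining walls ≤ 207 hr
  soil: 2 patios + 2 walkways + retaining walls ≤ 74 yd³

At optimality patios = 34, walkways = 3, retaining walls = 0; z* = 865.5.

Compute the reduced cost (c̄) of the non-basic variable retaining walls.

Check each constraint at x*: crew 207/207 (tight); soil 74/74 (tight).
From A_Bᵀ y = c: 6·y_crew + 2·y_soil = 24; 1·y_crew + 2·y_soil = 16.5.
Solving: y_crew = 1.5, y_soil = 7.5.
Reduced cost of retaining walls: c₃ − yᵀa₃ = 6.5 − (1.5·5 + 7.5·1) = 6.5 − 15 = -8.5.

-8.5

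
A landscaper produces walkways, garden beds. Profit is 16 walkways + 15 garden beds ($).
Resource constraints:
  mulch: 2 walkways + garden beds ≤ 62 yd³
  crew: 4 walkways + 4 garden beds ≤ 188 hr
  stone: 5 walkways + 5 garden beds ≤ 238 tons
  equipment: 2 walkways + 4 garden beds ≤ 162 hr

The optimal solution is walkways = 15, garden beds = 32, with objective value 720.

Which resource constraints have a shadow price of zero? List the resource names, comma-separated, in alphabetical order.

mulch: 62/62 (binding)
crew: 188/188 (binding)
stone: 235/238 (slack 3)
equipment: 158/162 (slack 4)
By complementary slackness, a constraint with positive slack has shadow price 0 → equipment, stone.

equipment, stone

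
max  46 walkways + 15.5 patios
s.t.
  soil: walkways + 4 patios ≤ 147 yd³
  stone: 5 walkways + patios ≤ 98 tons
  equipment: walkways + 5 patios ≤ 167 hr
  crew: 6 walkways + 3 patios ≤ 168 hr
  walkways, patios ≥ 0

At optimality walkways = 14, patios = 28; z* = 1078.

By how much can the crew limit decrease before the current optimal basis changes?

Binding constraints: stone, crew. The basis is B = [[5,1],[6,3]] with det 9.
Per unit decrease in crew, x* moves by d = (0.1111, -0.5556).
The basis stays optimal until patios reaches 0; allowable decrease = 50.4 hr.

50.4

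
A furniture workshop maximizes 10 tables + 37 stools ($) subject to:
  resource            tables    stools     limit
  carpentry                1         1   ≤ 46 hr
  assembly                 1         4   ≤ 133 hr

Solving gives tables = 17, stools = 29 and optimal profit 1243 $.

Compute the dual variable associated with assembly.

9

Both carpentry and assembly are binding at x*.
The binding rows give the dual system: 1·y_carpentry + 1·y_assembly = 10 and 1·y_carpentry + 4·y_assembly = 37.
Solving: y_carpentry = 1, y_assembly = 9.
Shadow price of assembly = 9.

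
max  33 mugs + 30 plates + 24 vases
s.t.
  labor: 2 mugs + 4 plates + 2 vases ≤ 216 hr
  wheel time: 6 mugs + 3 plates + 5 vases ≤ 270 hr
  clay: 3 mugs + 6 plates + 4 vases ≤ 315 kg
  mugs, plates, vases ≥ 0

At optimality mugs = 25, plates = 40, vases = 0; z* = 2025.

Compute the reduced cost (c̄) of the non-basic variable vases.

-8

Check each constraint at x*: labor 210/216 (slack 6); wheel time 270/270 (tight); clay 315/315 (tight).
Since labor is not tight, its dual is 0.
Dual feasibility on the basic columns requires 6·y_wheel time + 3·y_clay = 33, 3·y_wheel time + 6·y_clay = 30.
This yields shadow prices y_wheel time = 4, y_clay = 3.
Reduced cost of vases: c₃ − yᵀa₃ = 24 − (4·5 + 3·4) = 24 − 32 = -8.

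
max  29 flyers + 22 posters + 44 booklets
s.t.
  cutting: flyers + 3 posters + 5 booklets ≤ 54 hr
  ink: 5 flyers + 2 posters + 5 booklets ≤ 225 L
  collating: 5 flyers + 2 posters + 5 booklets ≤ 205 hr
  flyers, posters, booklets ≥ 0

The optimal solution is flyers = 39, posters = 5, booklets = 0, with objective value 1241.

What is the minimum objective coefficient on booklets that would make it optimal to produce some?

45

Check each constraint at x*: cutting 54/54 (tight); ink 205/225 (slack 20); collating 205/205 (tight).
Slack constraints have shadow price 0 (complementary slackness).
From A_Bᵀ y = c: 1·y_cutting + 5·y_collating = 29; 3·y_cutting + 2·y_collating = 22.
Solving: y_cutting = 4, y_collating = 5.
booklets enters the basis when its profit ≥ yᵀa₃ = 4·5 + 5·5 = 45.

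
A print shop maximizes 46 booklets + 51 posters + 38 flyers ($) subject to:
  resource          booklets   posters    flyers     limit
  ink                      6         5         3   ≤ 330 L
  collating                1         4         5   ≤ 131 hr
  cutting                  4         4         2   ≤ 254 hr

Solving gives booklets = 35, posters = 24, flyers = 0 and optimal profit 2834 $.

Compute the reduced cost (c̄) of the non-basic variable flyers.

At the optimum: ink uses 330 of 330 (binding); collating uses 131 of 131 (binding); cutting uses 236 of 254 (slack = 18).
Slack constraints have shadow price 0 (complementary slackness).
From A_Bᵀ y = c: 6·y_ink + 1·y_collating = 46; 5·y_ink + 4·y_collating = 51.
Solving: y_ink = 7, y_collating = 4.
Reduced cost of flyers: c₃ − yᵀa₃ = 38 − (7·3 + 4·5) = 38 − 41 = -3.

-3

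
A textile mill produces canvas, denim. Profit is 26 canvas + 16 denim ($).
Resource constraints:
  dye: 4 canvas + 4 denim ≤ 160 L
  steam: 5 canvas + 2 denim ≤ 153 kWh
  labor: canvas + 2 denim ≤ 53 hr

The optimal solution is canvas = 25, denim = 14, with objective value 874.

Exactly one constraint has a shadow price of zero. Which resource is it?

dye: 156/160 (slack 4)
steam: 153/153 (binding)
labor: 53/53 (binding)
By complementary slackness, a constraint with positive slack has shadow price 0 → dye.

dye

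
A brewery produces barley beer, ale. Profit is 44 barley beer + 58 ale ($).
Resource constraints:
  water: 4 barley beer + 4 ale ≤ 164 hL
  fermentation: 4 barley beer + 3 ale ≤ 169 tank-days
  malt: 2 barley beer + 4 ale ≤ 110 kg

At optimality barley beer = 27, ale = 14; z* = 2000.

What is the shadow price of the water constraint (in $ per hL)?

At the optimum: water uses 164 of 164 (binding); fermentation uses 150 of 169 (slack = 19); malt uses 110 of 110 (binding).
By complementary slackness, y = 0 for the non-binding constraint.
The binding rows give the dual system: 4·y_water + 2·y_malt = 44 and 4·y_water + 4·y_malt = 58.
This yields shadow prices y_water = 7.5, y_malt = 7.
Shadow price of water = 7.5.

7.5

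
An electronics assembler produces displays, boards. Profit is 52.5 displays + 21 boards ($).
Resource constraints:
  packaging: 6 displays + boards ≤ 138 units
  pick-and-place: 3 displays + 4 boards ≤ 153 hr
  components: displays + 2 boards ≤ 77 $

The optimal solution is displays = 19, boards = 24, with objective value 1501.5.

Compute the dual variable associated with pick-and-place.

3.5

Check each constraint at x*: packaging 138/138 (tight); pick-and-place 153/153 (tight); components 67/77 (slack 10).
By complementary slackness, y = 0 for the non-binding constraint.
The binding rows give the dual system: 6·y_packaging + 3·y_pick-and-place = 52.5 and 1·y_packaging + 4·y_pick-and-place = 21.
Solving: y_packaging = 7, y_pick-and-place = 3.5.
Shadow price of pick-and-place = 3.5.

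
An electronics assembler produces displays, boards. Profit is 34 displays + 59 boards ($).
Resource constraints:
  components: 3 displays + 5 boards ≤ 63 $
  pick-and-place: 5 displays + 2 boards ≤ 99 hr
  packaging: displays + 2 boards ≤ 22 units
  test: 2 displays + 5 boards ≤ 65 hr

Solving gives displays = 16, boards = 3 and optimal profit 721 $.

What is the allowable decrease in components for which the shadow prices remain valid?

Binding constraints: components, packaging. The basis is B = [[3,5],[1,2]] with det 1.
Per unit decrease in components, x* moves by d = (-2, 1).
The basis stays optimal until displays reaches 0; allowable decrease = 8 $.

8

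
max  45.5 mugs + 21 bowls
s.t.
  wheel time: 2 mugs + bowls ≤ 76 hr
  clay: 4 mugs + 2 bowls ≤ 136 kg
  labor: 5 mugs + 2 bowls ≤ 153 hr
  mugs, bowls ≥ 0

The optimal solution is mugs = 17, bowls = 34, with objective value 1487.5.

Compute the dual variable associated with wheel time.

0

Check each constraint at x*: wheel time 68/76 (slack 8); clay 136/136 (tight); labor 153/153 (tight).
Slack constraints have shadow price 0 (complementary slackness).
The binding rows give the dual system: 4·y_clay + 5·y_labor = 45.5 and 2·y_clay + 2·y_labor = 21.
→ y_clay = 7 and y_labor = 3.5.
Shadow price of wheel time = 0.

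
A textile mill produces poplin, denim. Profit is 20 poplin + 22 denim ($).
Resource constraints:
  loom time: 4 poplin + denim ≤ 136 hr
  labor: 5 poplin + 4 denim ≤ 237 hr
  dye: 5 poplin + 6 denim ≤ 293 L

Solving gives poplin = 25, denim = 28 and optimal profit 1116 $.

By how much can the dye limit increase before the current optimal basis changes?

62.5

Binding constraints: labor, dye. The basis is B = [[5,4],[5,6]] with det 10.
Per unit increase in dye, x* moves by d = (-0.4, 0.5).
The basis stays optimal until poplin reaches 0; allowable increase = 62.5 L.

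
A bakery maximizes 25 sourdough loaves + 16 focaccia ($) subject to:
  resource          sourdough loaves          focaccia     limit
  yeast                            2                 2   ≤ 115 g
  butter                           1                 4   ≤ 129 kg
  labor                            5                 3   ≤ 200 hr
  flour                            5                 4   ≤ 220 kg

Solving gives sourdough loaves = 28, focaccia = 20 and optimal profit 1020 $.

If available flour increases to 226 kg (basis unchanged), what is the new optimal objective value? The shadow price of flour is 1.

1026

Δb = 6, so new z* = 1020 + (1)·(6) = 1020 + 6 = 1026.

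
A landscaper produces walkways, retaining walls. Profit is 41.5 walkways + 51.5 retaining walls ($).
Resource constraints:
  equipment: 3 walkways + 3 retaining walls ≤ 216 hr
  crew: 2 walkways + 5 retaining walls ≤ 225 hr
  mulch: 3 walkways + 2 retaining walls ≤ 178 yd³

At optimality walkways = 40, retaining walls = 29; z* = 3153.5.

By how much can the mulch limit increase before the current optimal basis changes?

Binding constraints: crew, mulch. The basis is B = [[2,5],[3,2]] with det -11.
Per unit increase in mulch, x* moves by d = (0.4545, -0.1818).
The basis stays optimal until equipment becomes binding; allowable increase = 11 yd³.

11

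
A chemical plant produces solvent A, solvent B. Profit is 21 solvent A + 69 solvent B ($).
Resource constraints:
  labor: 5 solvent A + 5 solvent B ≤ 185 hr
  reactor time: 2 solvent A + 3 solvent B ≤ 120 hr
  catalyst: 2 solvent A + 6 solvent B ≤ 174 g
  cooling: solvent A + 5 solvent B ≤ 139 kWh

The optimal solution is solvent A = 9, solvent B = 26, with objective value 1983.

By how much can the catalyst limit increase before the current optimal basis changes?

2

Binding constraints: catalyst, cooling. The basis is B = [[2,6],[1,5]] with det 4.
Per unit increase in catalyst, x* moves by d = (1.25, -0.25).
The basis stays optimal until labor becomes binding; allowable increase = 2 g.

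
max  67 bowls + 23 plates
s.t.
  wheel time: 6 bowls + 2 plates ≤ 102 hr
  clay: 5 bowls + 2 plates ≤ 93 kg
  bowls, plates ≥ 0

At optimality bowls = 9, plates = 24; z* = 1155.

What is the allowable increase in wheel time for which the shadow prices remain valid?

Binding constraints: wheel time, clay. The basis is B = [[6,2],[5,2]] with det 2.
Per unit increase in wheel time, x* moves by d = (1, -2.5).
The basis stays optimal until plates reaches 0; allowable increase = 9.6 hr.

9.6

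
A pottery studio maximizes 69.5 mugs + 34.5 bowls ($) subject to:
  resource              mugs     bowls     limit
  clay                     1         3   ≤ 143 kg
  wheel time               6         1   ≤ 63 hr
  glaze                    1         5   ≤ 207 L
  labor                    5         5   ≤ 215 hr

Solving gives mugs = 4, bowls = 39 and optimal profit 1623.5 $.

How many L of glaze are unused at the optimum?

8

glaze used = 1·4 + 5·39 = 199; slack = 207 − 199 = 8.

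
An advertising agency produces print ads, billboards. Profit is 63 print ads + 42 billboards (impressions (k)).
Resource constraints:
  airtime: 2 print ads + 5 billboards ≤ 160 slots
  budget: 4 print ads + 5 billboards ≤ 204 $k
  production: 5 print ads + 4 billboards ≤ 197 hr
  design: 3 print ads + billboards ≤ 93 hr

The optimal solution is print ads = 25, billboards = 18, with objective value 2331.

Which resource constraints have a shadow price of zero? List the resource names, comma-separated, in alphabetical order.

airtime, budget

airtime: 140/160 (slack 20)
budget: 190/204 (slack 14)
production: 197/197 (binding)
design: 93/93 (binding)
By complementary slackness, a constraint with positive slack has shadow price 0 → airtime, budget.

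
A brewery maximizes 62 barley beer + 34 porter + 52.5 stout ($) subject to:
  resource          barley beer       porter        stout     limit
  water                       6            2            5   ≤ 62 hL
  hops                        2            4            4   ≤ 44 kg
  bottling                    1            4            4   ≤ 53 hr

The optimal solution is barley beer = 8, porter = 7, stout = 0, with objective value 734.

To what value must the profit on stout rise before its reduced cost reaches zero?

61

At the optimum: water uses 62 of 62 (binding); hops uses 44 of 44 (binding); bottling uses 36 of 53 (slack = 17).
Since bottling is not tight, its dual is 0.
The binding rows give the dual system: 6·y_water + 2·y_hops = 62 and 2·y_water + 4·y_hops = 34.
→ y_water = 9 and y_hops = 4.
stout enters the basis when its profit ≥ yᵀa₃ = 9·5 + 4·4 = 61.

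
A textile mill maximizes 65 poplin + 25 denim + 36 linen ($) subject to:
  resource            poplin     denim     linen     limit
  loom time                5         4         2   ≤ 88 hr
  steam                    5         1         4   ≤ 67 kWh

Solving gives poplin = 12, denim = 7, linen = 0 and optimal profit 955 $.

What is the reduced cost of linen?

-8

Check each constraint at x*: loom time 88/88 (tight); steam 67/67 (tight).
The binding rows give the dual system: 5·y_loom time + 5·y_steam = 65 and 4·y_loom time + 1·y_steam = 25.
This yields shadow prices y_loom time = 4, y_steam = 9.
Reduced cost of linen: c₃ − yᵀa₃ = 36 − (4·2 + 9·4) = 36 − 44 = -8.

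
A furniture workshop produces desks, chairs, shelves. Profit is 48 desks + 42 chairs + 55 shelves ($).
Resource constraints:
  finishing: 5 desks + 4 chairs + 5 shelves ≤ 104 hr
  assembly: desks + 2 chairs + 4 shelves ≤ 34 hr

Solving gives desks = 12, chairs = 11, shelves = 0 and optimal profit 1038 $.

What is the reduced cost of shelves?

At the optimum: finishing uses 104 of 104 (binding); assembly uses 34 of 34 (binding).
Dual feasibility on the basic columns requires 5·y_finishing + 1·y_assembly = 48, 4·y_finishing + 2·y_assembly = 42.
This yields shadow prices y_finishing = 9, y_assembly = 3.
Reduced cost of shelves: c₃ − yᵀa₃ = 55 − (9·5 + 3·4) = 55 − 57 = -2.

-2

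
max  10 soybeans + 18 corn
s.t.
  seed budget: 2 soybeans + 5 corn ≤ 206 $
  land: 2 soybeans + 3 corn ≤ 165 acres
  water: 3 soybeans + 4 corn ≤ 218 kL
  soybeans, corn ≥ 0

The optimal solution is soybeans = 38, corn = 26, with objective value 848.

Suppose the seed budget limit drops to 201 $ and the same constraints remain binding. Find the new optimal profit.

Check each constraint at x*: seed budget 206/206 (tight); land 154/165 (slack 11); water 218/218 (tight).
By complementary slackness, y = 0 for the non-binding constraint.
From A_Bᵀ y = c: 2·y_seed budget + 3·y_water = 10; 5·y_seed budget + 4·y_water = 18.
This yields shadow prices y_seed budget = 2, y_water = 2.
Δz = y_seed budget·Δb = 2 × (-5) = -10, so new z* = 848 − 10 = 838.

838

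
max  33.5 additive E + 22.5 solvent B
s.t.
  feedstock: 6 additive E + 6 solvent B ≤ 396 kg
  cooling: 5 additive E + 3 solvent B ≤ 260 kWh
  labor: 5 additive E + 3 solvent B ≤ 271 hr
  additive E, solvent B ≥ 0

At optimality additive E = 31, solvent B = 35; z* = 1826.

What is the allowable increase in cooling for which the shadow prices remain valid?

11

Binding constraints: feedstock, cooling. The basis is B = [[6,6],[5,3]] with det -12.
Per unit increase in cooling, x* moves by d = (0.5, -0.5).
The basis stays optimal until labor becomes binding; allowable increase = 11 kWh.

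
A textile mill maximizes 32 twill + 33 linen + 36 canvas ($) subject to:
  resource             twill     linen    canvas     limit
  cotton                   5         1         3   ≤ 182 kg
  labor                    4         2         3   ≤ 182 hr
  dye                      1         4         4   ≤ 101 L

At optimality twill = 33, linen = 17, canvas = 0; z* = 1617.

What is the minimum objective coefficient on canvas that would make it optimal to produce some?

Check each constraint at x*: cotton 182/182 (tight); labor 166/182 (slack 16); dye 101/101 (tight).
By complementary slackness, y = 0 for the non-binding constraint.
Dual feasibility on the basic columns requires 5·y_cotton + 1·y_dye = 32, 1·y_cotton + 4·y_dye = 33.
This yields shadow prices y_cotton = 5, y_dye = 7.
canvas enters the basis when its profit ≥ yᵀa₃ = 5·3 + 7·4 = 43.

43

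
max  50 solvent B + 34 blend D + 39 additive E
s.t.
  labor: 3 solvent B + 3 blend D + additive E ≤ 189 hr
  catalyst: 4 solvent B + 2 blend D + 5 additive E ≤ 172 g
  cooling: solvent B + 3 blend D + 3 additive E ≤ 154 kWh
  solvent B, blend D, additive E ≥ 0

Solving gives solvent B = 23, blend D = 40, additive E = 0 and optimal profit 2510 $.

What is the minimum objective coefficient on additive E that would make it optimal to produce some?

46

At the optimum: labor uses 189 of 189 (binding); catalyst uses 172 of 172 (binding); cooling uses 143 of 154 (slack = 11).
By complementary slackness, y = 0 for the non-binding constraint.
Dual feasibility on the basic columns requires 3·y_labor + 4·y_catalyst = 50, 3·y_labor + 2·y_catalyst = 34.
→ y_labor = 6 and y_catalyst = 8.
additive E enters the basis when its profit ≥ yᵀa₃ = 6·1 + 8·5 = 46.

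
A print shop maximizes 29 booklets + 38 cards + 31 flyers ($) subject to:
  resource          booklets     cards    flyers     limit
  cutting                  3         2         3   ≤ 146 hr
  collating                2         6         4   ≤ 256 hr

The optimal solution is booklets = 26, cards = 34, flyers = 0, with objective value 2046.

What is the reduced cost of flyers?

Both cutting and collating are binding at x*.
The binding rows give the dual system: 3·y_cutting + 2·y_collating = 29 and 2·y_cutting + 6·y_collating = 38.
Solving: y_cutting = 7, y_collating = 4.
Reduced cost of flyers: c₃ − yᵀa₃ = 31 − (7·3 + 4·4) = 31 − 37 = -6.

-6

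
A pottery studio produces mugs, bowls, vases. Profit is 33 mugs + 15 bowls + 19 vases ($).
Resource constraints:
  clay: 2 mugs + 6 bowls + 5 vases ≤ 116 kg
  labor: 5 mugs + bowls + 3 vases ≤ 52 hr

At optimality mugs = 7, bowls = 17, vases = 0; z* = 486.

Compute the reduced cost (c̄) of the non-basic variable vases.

Both clay and labor are binding at x*.
From A_Bᵀ y = c: 2·y_clay + 5·y_labor = 33; 6·y_clay + 1·y_labor = 15.
This yields shadow prices y_clay = 1.5, y_labor = 6.
Reduced cost of vases: c₃ − yᵀa₃ = 19 − (1.5·5 + 6·3) = 19 − 25.5 = -6.5.

-6.5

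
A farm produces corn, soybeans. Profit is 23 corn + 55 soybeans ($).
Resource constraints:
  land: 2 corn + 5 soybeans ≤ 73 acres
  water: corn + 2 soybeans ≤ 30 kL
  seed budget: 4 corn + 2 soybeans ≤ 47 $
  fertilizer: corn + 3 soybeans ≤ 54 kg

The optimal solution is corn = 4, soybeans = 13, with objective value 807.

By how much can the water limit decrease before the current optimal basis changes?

0.8

Binding constraints: land, water. The basis is B = [[2,5],[1,2]] with det -1.
Per unit decrease in water, x* moves by d = (-5, 2).
The basis stays optimal until corn reaches 0; allowable decrease = 0.8 kL.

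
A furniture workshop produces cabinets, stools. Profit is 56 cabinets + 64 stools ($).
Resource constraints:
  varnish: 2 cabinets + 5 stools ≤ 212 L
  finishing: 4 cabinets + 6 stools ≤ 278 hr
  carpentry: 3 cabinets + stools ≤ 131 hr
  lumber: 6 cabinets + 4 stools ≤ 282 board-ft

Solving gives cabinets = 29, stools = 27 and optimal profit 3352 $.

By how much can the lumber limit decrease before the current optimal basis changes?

47.5

Binding constraints: finishing, lumber. The basis is B = [[4,6],[6,4]] with det -20.
Per unit decrease in lumber, x* moves by d = (-0.3, 0.2).
The basis stays optimal until varnish becomes binding; allowable decrease = 47.5 board-ft.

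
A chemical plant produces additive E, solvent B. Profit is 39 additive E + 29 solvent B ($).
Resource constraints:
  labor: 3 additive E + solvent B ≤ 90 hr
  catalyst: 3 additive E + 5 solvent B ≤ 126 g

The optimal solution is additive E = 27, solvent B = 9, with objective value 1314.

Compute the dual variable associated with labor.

At the optimum: labor uses 90 of 90 (binding); catalyst uses 126 of 126 (binding).
From A_Bᵀ y = c: 3·y_labor + 3·y_catalyst = 39; 1·y_labor + 5·y_catalyst = 29.
Solving: y_labor = 9, y_catalyst = 4.
Shadow price of labor = 9.

9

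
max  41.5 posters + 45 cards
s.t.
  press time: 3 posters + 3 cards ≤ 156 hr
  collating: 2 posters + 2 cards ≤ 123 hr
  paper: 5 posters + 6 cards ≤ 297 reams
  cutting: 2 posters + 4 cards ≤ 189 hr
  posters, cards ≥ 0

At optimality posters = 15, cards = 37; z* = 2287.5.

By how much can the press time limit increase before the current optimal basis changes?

22.2

Binding constraints: press time, paper. The basis is B = [[3,3],[5,6]] with det 3.
Per unit increase in press time, x* moves by d = (2, -1.6667).
The basis stays optimal until cards reaches 0; allowable increase = 22.2 hr.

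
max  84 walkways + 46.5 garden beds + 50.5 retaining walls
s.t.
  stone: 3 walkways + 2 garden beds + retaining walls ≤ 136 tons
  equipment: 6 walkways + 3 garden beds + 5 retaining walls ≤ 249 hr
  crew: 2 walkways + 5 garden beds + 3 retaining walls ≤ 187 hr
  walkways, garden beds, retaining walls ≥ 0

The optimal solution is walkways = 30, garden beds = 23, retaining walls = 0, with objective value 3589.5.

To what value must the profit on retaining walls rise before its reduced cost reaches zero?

Binding: stone and equipment. Non-binding: crew (12 unused).
Slack constraints have shadow price 0 (complementary slackness).
The binding rows give the dual system: 3·y_stone + 6·y_equipment = 84 and 2·y_stone + 3·y_equipment = 46.5.
→ y_stone = 9 and y_equipment = 9.5.
retaining walls enters the basis when its profit ≥ yᵀa₃ = 9·1 + 9.5·5 = 56.5.

56.5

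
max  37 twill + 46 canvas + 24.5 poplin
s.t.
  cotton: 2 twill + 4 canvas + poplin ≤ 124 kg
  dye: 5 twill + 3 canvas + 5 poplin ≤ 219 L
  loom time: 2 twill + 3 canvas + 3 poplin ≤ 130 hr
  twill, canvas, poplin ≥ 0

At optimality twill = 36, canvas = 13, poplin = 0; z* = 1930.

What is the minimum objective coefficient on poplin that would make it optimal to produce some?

28.5

At the optimum: cotton uses 124 of 124 (binding); dye uses 219 of 219 (binding); loom time uses 111 of 130 (slack = 19).
By complementary slackness, y = 0 for the non-binding constraint.
From A_Bᵀ y = c: 2·y_cotton + 5·y_dye = 37; 4·y_cotton + 3·y_dye = 46.
→ y_cotton = 8.5 and y_dye = 4.
poplin enters the basis when its profit ≥ yᵀa₃ = 8.5·1 + 4·5 = 28.5.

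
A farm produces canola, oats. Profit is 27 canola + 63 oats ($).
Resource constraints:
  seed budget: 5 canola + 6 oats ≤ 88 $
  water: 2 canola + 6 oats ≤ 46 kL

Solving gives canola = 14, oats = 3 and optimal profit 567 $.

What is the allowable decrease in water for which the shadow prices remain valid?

10.8

Binding constraints: seed budget, water. The basis is B = [[5,6],[2,6]] with det 18.
Per unit decrease in water, x* moves by d = (0.3333, -0.2778).
The basis stays optimal until oats reaches 0; allowable decrease = 10.8 kL.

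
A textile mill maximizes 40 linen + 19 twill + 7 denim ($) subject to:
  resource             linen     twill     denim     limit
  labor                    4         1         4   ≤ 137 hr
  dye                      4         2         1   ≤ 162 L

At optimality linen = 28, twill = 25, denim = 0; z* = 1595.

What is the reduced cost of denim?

-6

Check each constraint at x*: labor 137/137 (tight); dye 162/162 (tight).
Dual feasibility on the basic columns requires 4·y_labor + 4·y_dye = 40, 1·y_labor + 2·y_dye = 19.
Solving: y_labor = 1, y_dye = 9.
Reduced cost of denim: c₃ − yᵀa₃ = 7 − (1·4 + 9·1) = 7 − 13 = -6.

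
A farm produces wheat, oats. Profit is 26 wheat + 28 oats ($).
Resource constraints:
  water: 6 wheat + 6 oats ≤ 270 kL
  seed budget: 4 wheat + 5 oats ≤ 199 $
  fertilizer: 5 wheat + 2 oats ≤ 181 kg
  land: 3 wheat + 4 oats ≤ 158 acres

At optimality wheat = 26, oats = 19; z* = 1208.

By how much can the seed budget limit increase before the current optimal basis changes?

Binding constraints: water, seed budget. The basis is B = [[6,6],[4,5]] with det 6.
Per unit increase in seed budget, x* moves by d = (-1, 1).
The basis stays optimal until land becomes binding; allowable increase = 4 $.

4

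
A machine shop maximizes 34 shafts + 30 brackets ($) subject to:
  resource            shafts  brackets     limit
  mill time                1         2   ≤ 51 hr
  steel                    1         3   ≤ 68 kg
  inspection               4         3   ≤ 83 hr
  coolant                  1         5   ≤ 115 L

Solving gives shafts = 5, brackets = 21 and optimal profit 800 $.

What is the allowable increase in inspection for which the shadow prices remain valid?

Binding constraints: steel, inspection. The basis is B = [[1,3],[4,3]] with det -9.
Per unit increase in inspection, x* moves by d = (0.3333, -0.1111).
The basis stays optimal until mill time becomes binding; allowable increase = 36 hr.

36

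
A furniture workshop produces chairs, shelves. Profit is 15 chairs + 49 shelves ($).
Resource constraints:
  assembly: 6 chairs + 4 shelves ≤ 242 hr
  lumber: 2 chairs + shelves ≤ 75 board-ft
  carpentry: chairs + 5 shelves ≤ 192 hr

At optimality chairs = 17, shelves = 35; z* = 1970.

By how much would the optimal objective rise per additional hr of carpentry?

At the optimum: assembly uses 242 of 242 (binding); lumber uses 69 of 75 (slack = 6); carpentry uses 192 of 192 (binding).
Since lumber is not tight, its dual is 0.
From A_Bᵀ y = c: 6·y_assembly + 1·y_carpentry = 15; 4·y_assembly + 5·y_carpentry = 49.
This yields shadow prices y_assembly = 1, y_carpentry = 9.
Shadow price of carpentry = 9.

9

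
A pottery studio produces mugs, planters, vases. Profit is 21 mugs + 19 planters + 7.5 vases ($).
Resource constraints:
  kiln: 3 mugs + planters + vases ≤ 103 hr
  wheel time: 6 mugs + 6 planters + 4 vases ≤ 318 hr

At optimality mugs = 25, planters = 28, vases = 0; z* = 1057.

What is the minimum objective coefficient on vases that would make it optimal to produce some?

13

Both kiln and wheel time are binding at x*.
The binding rows give the dual system: 3·y_kiln + 6·y_wheel time = 21 and 1·y_kiln + 6·y_wheel time = 19.
→ y_kiln = 1 and y_wheel time = 3.
vases enters the basis when its profit ≥ yᵀa₃ = 1·1 + 3·4 = 13.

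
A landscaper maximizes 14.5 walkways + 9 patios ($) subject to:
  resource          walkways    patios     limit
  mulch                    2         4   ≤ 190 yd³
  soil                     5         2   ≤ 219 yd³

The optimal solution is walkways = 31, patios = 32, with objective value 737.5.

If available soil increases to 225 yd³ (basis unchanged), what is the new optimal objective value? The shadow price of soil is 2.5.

Δb = 6, so new z* = 737.5 + (2.5)·(6) = 737.5 + 15 = 752.5.

752.5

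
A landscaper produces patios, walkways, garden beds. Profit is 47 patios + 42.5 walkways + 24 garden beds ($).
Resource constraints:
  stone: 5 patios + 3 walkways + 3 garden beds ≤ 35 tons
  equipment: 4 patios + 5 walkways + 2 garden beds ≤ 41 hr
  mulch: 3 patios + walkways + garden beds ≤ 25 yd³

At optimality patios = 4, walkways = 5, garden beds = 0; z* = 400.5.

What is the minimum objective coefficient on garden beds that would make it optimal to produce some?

At the optimum: stone uses 35 of 35 (binding); equipment uses 41 of 41 (binding); mulch uses 17 of 25 (slack = 8).
By complementary slackness, y = 0 for the non-binding constraint.
The binding rows give the dual system: 5·y_stone + 4·y_equipment = 47 and 3·y_stone + 5·y_equipment = 42.5.
This yields shadow prices y_stone = 5, y_equipment = 5.5.
garden beds enters the basis when its profit ≥ yᵀa₃ = 5·3 + 5.5·2 = 26.

26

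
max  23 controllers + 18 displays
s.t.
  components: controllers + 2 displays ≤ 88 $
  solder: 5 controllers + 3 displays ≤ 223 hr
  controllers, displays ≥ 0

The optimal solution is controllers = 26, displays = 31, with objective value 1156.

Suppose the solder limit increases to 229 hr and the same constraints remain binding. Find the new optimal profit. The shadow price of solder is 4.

Δb = 6, so new z* = 1156 + (4)·(6) = 1156 + 24 = 1180.

1180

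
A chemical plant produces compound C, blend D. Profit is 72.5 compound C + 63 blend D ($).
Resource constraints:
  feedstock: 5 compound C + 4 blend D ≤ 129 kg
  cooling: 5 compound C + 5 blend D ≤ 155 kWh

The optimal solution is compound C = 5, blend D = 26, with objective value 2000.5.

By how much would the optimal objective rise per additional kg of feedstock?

At the optimum: feedstock uses 129 of 129 (binding); cooling uses 155 of 155 (binding).
Dual feasibility on the basic columns requires 5·y_feedstock + 5·y_cooling = 72.5, 4·y_feedstock + 5·y_cooling = 63.
Solving: y_feedstock = 9.5, y_cooling = 5.
Shadow price of feedstock = 9.5.

9.5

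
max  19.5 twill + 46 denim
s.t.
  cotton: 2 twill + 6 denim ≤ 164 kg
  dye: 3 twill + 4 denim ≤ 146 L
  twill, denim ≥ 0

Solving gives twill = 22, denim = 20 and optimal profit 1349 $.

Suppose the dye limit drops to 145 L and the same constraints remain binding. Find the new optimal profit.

1346.5

Both cotton and dye are binding at x*.
From A_Bᵀ y = c: 2·y_cotton + 3·y_dye = 19.5; 6·y_cotton + 4·y_dye = 46.
→ y_cotton = 6 and y_dye = 2.5.
Δz = y_dye·Δb = 2.5 × (-1) = -2.5, so new z* = 1349 − 2.5 = 1346.5.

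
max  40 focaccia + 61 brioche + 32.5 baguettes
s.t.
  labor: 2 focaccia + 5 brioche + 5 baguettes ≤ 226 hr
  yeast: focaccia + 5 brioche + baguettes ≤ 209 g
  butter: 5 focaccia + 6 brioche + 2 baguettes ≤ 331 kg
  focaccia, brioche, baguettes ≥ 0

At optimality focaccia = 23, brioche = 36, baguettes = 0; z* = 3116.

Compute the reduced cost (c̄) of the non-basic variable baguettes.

Check each constraint at x*: labor 226/226 (tight); yeast 203/209 (slack 6); butter 331/331 (tight).
Slack constraints have shadow price 0 (complementary slackness).
From A_Bᵀ y = c: 2·y_labor + 5·y_butter = 40; 5·y_labor + 6·y_butter = 61.
This yields shadow prices y_labor = 5, y_butter = 6.
Reduced cost of baguettes: c₃ − yᵀa₃ = 32.5 − (5·5 + 6·2) = 32.5 − 37 = -4.5.

-4.5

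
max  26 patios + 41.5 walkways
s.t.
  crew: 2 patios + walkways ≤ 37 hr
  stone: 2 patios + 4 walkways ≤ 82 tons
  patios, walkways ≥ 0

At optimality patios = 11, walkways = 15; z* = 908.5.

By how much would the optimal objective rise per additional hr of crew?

At the optimum: crew uses 37 of 37 (binding); stone uses 82 of 82 (binding).
Dual feasibility on the basic columns requires 2·y_crew + 2·y_stone = 26, 1·y_crew + 4·y_stone = 41.5.
→ y_crew = 3.5 and y_stone = 9.5.
Shadow price of crew = 3.5.

3.5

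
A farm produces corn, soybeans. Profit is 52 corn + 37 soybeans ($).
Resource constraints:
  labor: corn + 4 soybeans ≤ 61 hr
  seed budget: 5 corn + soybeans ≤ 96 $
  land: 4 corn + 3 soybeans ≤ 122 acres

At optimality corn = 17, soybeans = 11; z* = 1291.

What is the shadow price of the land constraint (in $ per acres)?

0

Check each constraint at x*: labor 61/61 (tight); seed budget 96/96 (tight); land 101/122 (slack 21).
By complementary slackness, y = 0 for the non-binding constraint.
From A_Bᵀ y = c: 1·y_labor + 5·y_seed budget = 52; 4·y_labor + 1·y_seed budget = 37.
→ y_labor = 7 and y_seed budget = 9.
Shadow price of land = 0.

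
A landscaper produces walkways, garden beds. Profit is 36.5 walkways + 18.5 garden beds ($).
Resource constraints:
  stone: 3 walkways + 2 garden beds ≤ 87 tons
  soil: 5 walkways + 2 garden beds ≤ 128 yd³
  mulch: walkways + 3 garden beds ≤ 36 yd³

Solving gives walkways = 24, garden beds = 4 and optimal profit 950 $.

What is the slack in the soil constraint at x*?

0

soil used = 5·24 + 2·4 = 128; slack = 128 − 128 = 0.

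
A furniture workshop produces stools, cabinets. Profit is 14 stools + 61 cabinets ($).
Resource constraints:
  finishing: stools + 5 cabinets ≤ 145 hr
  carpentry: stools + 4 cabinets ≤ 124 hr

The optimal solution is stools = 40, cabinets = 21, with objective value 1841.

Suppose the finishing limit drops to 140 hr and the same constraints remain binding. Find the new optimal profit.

At the optimum: finishing uses 145 of 145 (binding); carpentry uses 124 of 124 (binding).
The binding rows give the dual system: 1·y_finishing + 1·y_carpentry = 14 and 5·y_finishing + 4·y_carpentry = 61.
Solving: y_finishing = 5, y_carpentry = 9.
Δz = y_finishing·Δb = 5 × (-5) = -25, so new z* = 1841 − 25 = 1816.

1816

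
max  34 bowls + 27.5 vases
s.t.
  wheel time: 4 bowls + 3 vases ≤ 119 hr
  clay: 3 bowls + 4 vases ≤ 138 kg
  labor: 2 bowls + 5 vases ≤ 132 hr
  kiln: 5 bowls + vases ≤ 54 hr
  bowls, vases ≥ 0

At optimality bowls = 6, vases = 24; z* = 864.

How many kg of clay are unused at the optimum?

clay used = 3·6 + 4·24 = 114; slack = 138 − 114 = 24.

24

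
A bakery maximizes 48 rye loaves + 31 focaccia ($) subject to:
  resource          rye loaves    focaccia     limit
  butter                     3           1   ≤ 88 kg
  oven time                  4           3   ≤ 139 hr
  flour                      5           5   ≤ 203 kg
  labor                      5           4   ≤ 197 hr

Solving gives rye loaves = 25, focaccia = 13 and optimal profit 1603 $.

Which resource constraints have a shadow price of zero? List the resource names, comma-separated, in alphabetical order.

butter: 88/88 (binding)
oven time: 139/139 (binding)
flour: 190/203 (slack 13)
labor: 177/197 (slack 20)
By complementary slackness, a constraint with positive slack has shadow price 0 → flour, labor.

flour, labor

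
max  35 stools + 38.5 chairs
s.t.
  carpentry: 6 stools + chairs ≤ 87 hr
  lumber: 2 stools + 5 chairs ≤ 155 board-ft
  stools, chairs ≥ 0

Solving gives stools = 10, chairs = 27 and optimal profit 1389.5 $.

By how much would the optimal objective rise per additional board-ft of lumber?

Check each constraint at x*: carpentry 87/87 (tight); lumber 155/155 (tight).
From A_Bᵀ y = c: 6·y_carpentry + 2·y_lumber = 35; 1·y_carpentry + 5·y_lumber = 38.5.
→ y_carpentry = 3.5 and y_lumber = 7.
Shadow price of lumber = 7.

7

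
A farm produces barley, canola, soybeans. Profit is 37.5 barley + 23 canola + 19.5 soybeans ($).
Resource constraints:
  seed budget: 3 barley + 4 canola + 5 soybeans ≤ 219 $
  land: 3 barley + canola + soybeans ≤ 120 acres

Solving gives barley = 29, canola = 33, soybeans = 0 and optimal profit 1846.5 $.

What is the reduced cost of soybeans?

Check each constraint at x*: seed budget 219/219 (tight); land 120/120 (tight).
Dual feasibility on the basic columns requires 3·y_seed budget + 3·y_land = 37.5, 4·y_seed budget + 1·y_land = 23.
→ y_seed budget = 3.5 and y_land = 9.
Reduced cost of soybeans: c₃ − yᵀa₃ = 19.5 − (3.5·5 + 9·1) = 19.5 − 26.5 = -7.

-7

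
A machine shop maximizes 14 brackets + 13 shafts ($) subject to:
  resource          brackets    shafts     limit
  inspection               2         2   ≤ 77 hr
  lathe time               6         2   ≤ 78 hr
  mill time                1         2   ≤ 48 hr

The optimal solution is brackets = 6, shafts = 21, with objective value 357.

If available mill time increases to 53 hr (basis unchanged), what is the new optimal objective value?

Binding: lathe time and mill time. Non-binding: inspection (23 unused).
Since inspection is not tight, its dual is 0.
The binding rows give the dual system: 6·y_lathe time + 1·y_mill time = 14 and 2·y_lathe time + 2·y_mill time = 13.
Solving: y_lathe time = 1.5, y_mill time = 5.
Δz = y_mill time·Δb = 5 × (5) = 25, so new z* = 357 + 25 = 382.

382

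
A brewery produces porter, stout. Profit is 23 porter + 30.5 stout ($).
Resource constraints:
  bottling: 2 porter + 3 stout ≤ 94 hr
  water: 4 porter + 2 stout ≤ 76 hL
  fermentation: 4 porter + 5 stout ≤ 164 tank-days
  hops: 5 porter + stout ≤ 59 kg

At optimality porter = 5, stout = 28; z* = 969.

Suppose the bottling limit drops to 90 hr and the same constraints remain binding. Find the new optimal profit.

931

Binding: bottling and water. Non-binding: fermentation (4 unused), hops (6 unused).
Since fermentation, hops are not tight, their duals are 0.
From A_Bᵀ y = c: 2·y_bottling + 4·y_water = 23; 3·y_bottling + 2·y_water = 30.5.
Solving: y_bottling = 9.5, y_water = 1.
Δz = y_bottling·Δb = 9.5 × (-4) = -38, so new z* = 969 − 38 = 931.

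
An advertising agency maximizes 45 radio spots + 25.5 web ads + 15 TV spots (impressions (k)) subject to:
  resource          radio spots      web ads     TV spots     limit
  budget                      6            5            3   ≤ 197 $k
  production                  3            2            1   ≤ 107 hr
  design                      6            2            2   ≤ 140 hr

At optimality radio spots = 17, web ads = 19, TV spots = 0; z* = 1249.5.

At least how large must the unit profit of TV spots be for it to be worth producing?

At the optimum: budget uses 197 of 197 (binding); production uses 89 of 107 (slack = 18); design uses 140 of 140 (binding).
Since production is not tight, its dual is 0.
Dual feasibility on the basic columns requires 6·y_budget + 6·y_design = 45, 5·y_budget + 2·y_design = 25.5.
Solving: y_budget = 3.5, y_design = 4.
TV spots enters the basis when its profit ≥ yᵀa₃ = 3.5·3 + 4·2 = 18.5.

18.5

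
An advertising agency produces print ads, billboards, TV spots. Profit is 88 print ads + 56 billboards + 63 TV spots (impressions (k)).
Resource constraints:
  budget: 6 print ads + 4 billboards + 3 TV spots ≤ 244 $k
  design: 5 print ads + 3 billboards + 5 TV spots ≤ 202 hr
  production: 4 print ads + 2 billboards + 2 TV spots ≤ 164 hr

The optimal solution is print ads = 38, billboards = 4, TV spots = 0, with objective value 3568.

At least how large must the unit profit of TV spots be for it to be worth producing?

64

Check each constraint at x*: budget 244/244 (tight); design 202/202 (tight); production 160/164 (slack 4).
By complementary slackness, y = 0 for the non-binding constraint.
The binding rows give the dual system: 6·y_budget + 5·y_design = 88 and 4·y_budget + 3·y_design = 56.
This yields shadow prices y_budget = 8, y_design = 8.
TV spots enters the basis when its profit ≥ yᵀa₃ = 8·3 + 8·5 = 64.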